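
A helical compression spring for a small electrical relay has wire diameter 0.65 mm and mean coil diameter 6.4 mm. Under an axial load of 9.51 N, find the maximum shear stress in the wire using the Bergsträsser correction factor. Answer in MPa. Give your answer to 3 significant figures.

Spring index C = D/d = 6.4/0.65 = 9.8462
K_B = (4C+2)/(4C−3) = 41.385/36.385 = 1.1374
τ₀ = 8FD/(πd³) = 8·9.51·6.4/(π·0.65³) = 486.912/0.86276 = 564.37 MPa
τ_max = K·τ₀ = 1.1374 × 564.37 = 641.92 MPa

642 MPa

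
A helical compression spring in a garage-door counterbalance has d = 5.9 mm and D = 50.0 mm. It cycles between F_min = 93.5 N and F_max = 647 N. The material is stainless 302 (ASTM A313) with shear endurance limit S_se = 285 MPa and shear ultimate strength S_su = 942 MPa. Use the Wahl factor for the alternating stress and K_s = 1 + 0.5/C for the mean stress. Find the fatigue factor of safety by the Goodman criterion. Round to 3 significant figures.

1.04

C = D/d = 50.0/5.9 = 8.4746; K_W = (4C−1)/(4C−4)+0.615/C = 1.1729; K_s = 1+0.5/C = 1.0590
F_a = (F_max−F_min)/2 = 276.75 N; F_m = (F_max+F_min)/2 = 370.25 N
τ_a = K_W·8F_aD/(πd³) = 1.1729 × 171.57 = 201.24 MPa
τ_m = K_s·8F_mD/(πd³) = 1.0590 × 229.54 = 243.08 MPa
Goodman: 1/n_f = τ_a/S_se + τ_m/S_su = 201.24/285 + 243.08/942 = 0.70609 + 0.25804 = 0.96414
n_f = 1/0.96414 = 1.037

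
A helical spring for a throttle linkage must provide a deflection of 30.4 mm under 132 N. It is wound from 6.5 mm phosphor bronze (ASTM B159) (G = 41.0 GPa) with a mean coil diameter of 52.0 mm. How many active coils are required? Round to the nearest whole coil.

15

Required rate k = F/δ = 132/30.4 = 4.3421 N/mm
N_a = Gd⁴/(8D³k) = (41.0×10³ × 6.5⁴)/(8 × 52.0³ × 4.3421)
    = 7.31876e+07 / 4.88428e+06 = 14.98 → 15 coils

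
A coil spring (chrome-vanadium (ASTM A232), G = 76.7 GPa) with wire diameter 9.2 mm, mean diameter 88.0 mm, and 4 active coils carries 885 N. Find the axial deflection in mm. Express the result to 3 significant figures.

35.1 mm

k = Gd⁴/(8D³N_a) = (76.7×10³)(9.2⁴)/(8·88.0³·4) = 25.197 N/mm
δ = F/k = 885 / 25.197 = 35.123 mm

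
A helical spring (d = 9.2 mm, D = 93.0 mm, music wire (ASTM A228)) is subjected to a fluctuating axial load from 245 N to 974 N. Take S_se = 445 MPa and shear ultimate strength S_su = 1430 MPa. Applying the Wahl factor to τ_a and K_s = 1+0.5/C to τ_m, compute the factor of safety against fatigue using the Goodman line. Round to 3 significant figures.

2.38

C = D/d = 93.0/9.2 = 10.1087; K_W = (4C−1)/(4C−4)+0.615/C = 1.1432; K_s = 1+0.5/C = 1.0495
F_a = (F_max−F_min)/2 = 364.5 N; F_m = (F_max+F_min)/2 = 609.5 N
τ_a = K_W·8F_aD/(πd³) = 1.1432 × 110.86 = 126.73 MPa
τ_m = K_s·8F_mD/(πd³) = 1.0495 × 185.37 = 194.54 MPa
Goodman: 1/n_f = τ_a/S_se + τ_m/S_su = 126.73/445 + 194.54/1430 = 0.28478 + 0.13604 = 0.42082
n_f = 1/0.42082 = 2.376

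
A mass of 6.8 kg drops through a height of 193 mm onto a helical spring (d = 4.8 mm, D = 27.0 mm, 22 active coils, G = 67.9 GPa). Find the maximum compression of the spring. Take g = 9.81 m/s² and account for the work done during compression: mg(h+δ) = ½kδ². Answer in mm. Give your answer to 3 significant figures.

k = Gd⁴/(8D³N_a) = (67.9×10³)(4.8⁴)/(8·27.0³·22) = 10.405 N/mm
W = mg = 6.8 × 9.81 = 66.708 N
½kδ² − Wδ − Wh = 0 → δ = (W + √(W² + 2kWh))/k
δ = (66.708 + √(4450 + 267914))/10.405 = (66.708 + 521.89)/10.405 = 56.57 mm

56.6 mm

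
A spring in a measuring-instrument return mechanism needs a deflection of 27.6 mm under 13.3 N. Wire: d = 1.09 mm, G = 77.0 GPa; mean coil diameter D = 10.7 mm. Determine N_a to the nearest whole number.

23

Required rate k = F/δ = 13.3/27.6 = 0.48188 N/mm
N_a = Gd⁴/(8D³k) = (77.0×10³ × 1.09⁴)/(8 × 10.7³ × 0.48188)
    = 108692 / 4722.63 = 23.02 → 23 coils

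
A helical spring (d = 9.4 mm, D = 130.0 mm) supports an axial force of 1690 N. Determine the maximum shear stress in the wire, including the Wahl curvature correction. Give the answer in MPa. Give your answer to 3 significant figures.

Spring index C = D/d = 130.0/9.4 = 13.8298
K_W = (4C−1)/(4C−4) + 0.615/C = 54.319/51.319 + 0.0445 = 1.1029
τ₀ = 8FD/(πd³) = 8·1690·130.0/(π·9.4³) = 1.7576e+06/2609.4 = 673.58 MPa
τ_max = K·τ₀ = 1.1029 × 673.58 = 742.91 MPa

743 MPa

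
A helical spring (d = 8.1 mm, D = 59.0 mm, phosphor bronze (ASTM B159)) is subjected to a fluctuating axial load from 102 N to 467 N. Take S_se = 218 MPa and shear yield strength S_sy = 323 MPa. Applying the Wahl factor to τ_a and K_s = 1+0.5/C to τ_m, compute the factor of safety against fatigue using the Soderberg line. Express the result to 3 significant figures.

1.81

C = D/d = 59.0/8.1 = 7.2840; K_W = (4C−1)/(4C−4)+0.615/C = 1.2038; K_s = 1+0.5/C = 1.0686
F_a = (F_max−F_min)/2 = 182.5 N; F_m = (F_max+F_min)/2 = 284.5 N
τ_a = K_W·8F_aD/(πd³) = 1.2038 × 51.594 = 62.108 MPa
τ_m = K_s·8F_mD/(πd³) = 1.0686 × 80.43 = 85.951 MPa
Soderberg: 1/n_f = τ_a/S_se + τ_m/S_sy = 62.108/218 + 85.951/323 = 0.28490 + 0.26610 = 0.551
n_f = 1/0.551 = 1.815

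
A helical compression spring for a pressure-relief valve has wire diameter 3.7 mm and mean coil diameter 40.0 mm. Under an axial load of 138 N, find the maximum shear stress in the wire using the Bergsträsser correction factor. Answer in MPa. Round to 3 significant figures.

Spring index C = D/d = 40.0/3.7 = 10.8108
K_B = (4C+2)/(4C−3) = 45.243/40.243 = 1.1242
τ₀ = 8FD/(πd³) = 8·138·40.0/(π·3.7³) = 44160/159.13 = 277.51 MPa
τ_max = K·τ₀ = 1.1242 × 277.51 = 311.99 MPa

312 MPa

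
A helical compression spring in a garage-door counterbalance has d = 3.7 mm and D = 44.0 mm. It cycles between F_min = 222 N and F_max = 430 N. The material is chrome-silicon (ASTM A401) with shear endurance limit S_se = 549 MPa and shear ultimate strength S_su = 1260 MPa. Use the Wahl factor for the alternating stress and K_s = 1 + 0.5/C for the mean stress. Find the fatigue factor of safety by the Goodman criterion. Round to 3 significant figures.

C = D/d = 44.0/3.7 = 11.8919; K_W = (4C−1)/(4C−4)+0.615/C = 1.1206; K_s = 1+0.5/C = 1.0420
F_a = (F_max−F_min)/2 = 104 N; F_m = (F_max+F_min)/2 = 326 N
τ_a = K_W·8F_aD/(πd³) = 1.1206 × 230.05 = 257.79 MPa
τ_m = K_s·8F_mD/(πd³) = 1.0420 × 721.12 = 751.44 MPa
Goodman: 1/n_f = τ_a/S_se + τ_m/S_su = 257.79/549 + 751.44/1260 = 0.46956 + 0.59638 = 1.0659
n_f = 1/1.0659 = 0.9381

0.938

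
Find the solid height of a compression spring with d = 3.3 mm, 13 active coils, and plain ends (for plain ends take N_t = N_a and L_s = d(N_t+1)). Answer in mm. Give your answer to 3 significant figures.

46.2 mm

plain ends: N_t = N_a = 13
L_s = d·(N_t+1) = 3.3 × 14 = 46.2 mm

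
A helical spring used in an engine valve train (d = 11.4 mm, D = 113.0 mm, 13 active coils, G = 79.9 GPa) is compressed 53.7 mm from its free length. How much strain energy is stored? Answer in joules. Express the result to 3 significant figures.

k = Gd⁴/(8D³N_a) = (79.9×10³)(11.4⁴)/(8·113.0³·13) = 8.9929 N/mm
U = ½kδ² = 0.5 × 8.9929 × 53.7² = 12966 N·mm = 12.966 J

13.0 J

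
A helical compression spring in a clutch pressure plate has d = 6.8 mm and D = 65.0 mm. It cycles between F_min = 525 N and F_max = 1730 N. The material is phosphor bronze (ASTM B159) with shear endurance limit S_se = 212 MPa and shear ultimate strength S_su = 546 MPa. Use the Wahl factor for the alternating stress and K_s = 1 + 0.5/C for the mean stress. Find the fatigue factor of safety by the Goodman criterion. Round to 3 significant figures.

0.349

C = D/d = 65.0/6.8 = 9.5588; K_W = (4C−1)/(4C−4)+0.615/C = 1.1520; K_s = 1+0.5/C = 1.0523
F_a = (F_max−F_min)/2 = 602.5 N; F_m = (F_max+F_min)/2 = 1127.5 N
τ_a = K_W·8F_aD/(πd³) = 1.1520 × 317.16 = 365.36 MPa
τ_m = K_s·8F_mD/(πd³) = 1.0523 × 593.53 = 624.58 MPa
Goodman: 1/n_f = τ_a/S_se + τ_m/S_su = 365.36/212 + 624.58/546 = 1.72341 + 1.14391 = 2.8673
n_f = 1/2.8673 = 0.3488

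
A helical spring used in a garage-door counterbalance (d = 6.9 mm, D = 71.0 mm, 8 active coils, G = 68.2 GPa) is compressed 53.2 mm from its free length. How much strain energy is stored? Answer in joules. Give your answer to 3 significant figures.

9.55 J

k = Gd⁴/(8D³N_a) = (68.2×10³)(6.9⁴)/(8·71.0³·8) = 6.7488 N/mm
U = ½kδ² = 0.5 × 6.7488 × 53.2² = 9550.3 N·mm = 9.5503 J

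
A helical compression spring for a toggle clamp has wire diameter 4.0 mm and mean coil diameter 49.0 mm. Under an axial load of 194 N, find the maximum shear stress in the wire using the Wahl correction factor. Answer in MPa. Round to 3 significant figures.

Spring index C = D/d = 49.0/4.0 = 12.2500
K_W = (4C−1)/(4C−4) + 0.615/C = 48.000/45.000 + 0.0502 = 1.1169
τ₀ = 8FD/(πd³) = 8·194·49.0/(π·4.0³) = 76048/201.06 = 378.23 MPa
τ_max = K·τ₀ = 1.1169 × 378.23 = 422.44 MPa

422 MPa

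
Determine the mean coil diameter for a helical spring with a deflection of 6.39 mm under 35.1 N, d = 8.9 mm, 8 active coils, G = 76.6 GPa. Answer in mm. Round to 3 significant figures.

111 mm

Required rate k = F/δ = 35.1/6.39 = 5.493 N/mm
D = (Gd⁴/(8N_a·k))^(1/3) = (76.6×10³·8.9⁴/(8·8·5.493))^(1/3)
  = (1.36711e+06)^(1/3) = 110.9858 mm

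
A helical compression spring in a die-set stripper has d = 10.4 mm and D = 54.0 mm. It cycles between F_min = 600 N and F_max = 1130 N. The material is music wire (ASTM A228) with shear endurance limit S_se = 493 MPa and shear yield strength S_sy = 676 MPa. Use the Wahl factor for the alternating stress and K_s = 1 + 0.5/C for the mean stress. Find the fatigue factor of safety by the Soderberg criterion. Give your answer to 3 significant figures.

C = D/d = 54.0/10.4 = 5.1923; K_W = (4C−1)/(4C−4)+0.615/C = 1.2973; K_s = 1+0.5/C = 1.0963
F_a = (F_max−F_min)/2 = 265 N; F_m = (F_max+F_min)/2 = 865 N
τ_a = K_W·8F_aD/(πd³) = 1.2973 × 32.395 = 42.028 MPa
τ_m = K_s·8F_mD/(πd³) = 1.0963 × 105.74 = 115.93 MPa
Soderberg: 1/n_f = τ_a/S_se + τ_m/S_sy = 42.028/493 + 115.93/676 = 0.08525 + 0.17149 = 0.25674
n_f = 1/0.25674 = 3.895

3.90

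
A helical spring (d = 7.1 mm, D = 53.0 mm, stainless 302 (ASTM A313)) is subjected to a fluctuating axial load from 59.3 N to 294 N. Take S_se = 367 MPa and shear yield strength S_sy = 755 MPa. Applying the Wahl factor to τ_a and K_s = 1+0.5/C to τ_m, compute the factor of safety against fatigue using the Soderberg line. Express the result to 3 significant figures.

4.19

C = D/d = 53.0/7.1 = 7.4648; K_W = (4C−1)/(4C−4)+0.615/C = 1.1984; K_s = 1+0.5/C = 1.0670
F_a = (F_max−F_min)/2 = 117.35 N; F_m = (F_max+F_min)/2 = 176.65 N
τ_a = K_W·8F_aD/(πd³) = 1.1984 × 44.251 = 53.031 MPa
τ_m = K_s·8F_mD/(πd³) = 1.0670 × 66.612 = 71.074 MPa
Soderberg: 1/n_f = τ_a/S_se + τ_m/S_sy = 53.031/367 + 71.074/755 = 0.14450 + 0.09414 = 0.23864
n_f = 1/0.23864 = 4.19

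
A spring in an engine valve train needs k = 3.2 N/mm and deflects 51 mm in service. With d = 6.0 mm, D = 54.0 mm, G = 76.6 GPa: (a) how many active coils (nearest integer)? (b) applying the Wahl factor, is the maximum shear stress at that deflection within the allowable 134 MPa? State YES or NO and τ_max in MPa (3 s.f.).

N_a = Gd⁴/(8D³k) = (76.6×10³)(6.0⁴)/(8·54.0³·3.2) = 24.63 → N_a = 25
Actual rate k = Gd⁴/(8D³·25) = 3.1523 N/mm
Working load F = kδ = 3.1523·51 = 160.77 N
C = 54.0/6.0 = 9.0000; K_W = (4C−1)/(4C−4)+0.615/C = 1.1621
τ_max = K_W·8FD/(πd³) = 1.1621·102.35 = 118.94 MPa
τ_max ≤ 134 MPa → acceptable

(a) 25 coils; (b) YES, τ_max = 119 MPa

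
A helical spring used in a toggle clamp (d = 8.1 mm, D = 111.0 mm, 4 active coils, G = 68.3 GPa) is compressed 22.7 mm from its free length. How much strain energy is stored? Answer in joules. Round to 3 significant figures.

k = Gd⁴/(8D³N_a) = (68.3×10³)(8.1⁴)/(8·111.0³·4) = 6.718 N/mm
U = ½kδ² = 0.5 × 6.718 × 22.7² = 1730.9 N·mm = 1.7309 J

1.73 J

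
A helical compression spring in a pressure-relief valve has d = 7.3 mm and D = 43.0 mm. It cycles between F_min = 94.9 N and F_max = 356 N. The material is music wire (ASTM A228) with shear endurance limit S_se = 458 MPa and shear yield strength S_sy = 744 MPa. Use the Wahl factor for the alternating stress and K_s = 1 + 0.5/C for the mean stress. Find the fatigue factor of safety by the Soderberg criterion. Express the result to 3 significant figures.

5.17

C = D/d = 43.0/7.3 = 5.8904; K_W = (4C−1)/(4C−4)+0.615/C = 1.2578; K_s = 1+0.5/C = 1.0849
F_a = (F_max−F_min)/2 = 130.55 N; F_m = (F_max+F_min)/2 = 225.45 N
τ_a = K_W·8F_aD/(πd³) = 1.2578 × 36.747 = 46.219 MPa
τ_m = K_s·8F_mD/(πd³) = 1.0849 × 63.459 = 68.845 MPa
Soderberg: 1/n_f = τ_a/S_se + τ_m/S_sy = 46.219/458 + 68.845/744 = 0.10091 + 0.09253 = 0.19345
n_f = 1/0.19345 = 5.169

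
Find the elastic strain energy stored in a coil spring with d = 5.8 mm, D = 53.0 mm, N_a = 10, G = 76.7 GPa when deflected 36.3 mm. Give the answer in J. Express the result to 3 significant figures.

k = Gd⁴/(8D³N_a) = (76.7×10³)(5.8⁴)/(8·53.0³·10) = 7.2877 N/mm
U = ½kδ² = 0.5 × 7.2877 × 36.3² = 4801.5 N·mm = 4.8015 J

4.80 J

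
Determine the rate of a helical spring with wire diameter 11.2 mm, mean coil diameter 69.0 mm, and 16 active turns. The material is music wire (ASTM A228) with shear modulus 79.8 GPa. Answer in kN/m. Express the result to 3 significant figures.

29.9 kN/m

k = Gd⁴/(8D³N_a) = (79.8×10³ × 11.2⁴) / (8 × 69.0³ × 16)
  = 1.25567e+09 / 4.20492e+07 = 29.862 N/mm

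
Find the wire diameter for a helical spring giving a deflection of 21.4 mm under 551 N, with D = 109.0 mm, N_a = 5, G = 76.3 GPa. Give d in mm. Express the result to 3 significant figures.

11.5 mm

Required rate k = F/δ = 551/21.4 = 25.748 N/mm
d = (8D³N_a·k / G)^(1/4) = (8·109.0³·5·25.748 / (76.3×10³))^0.25
  = (17480)^0.25 = 11.4984 mm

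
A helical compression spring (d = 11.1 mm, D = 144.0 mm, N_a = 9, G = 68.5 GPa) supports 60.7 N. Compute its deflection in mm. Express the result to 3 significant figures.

k = Gd⁴/(8D³N_a) = (68.5×10³)(11.1⁴)/(8·144.0³·9) = 4.8368 N/mm
δ = F/k = 60.7 / 4.8368 = 12.549 mm

12.5 mm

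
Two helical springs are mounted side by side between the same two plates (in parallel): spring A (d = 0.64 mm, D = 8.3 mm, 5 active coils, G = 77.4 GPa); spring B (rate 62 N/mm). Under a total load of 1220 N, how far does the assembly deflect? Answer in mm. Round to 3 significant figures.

k_A = Gd⁴/(8D³N_a) = (77.4×10³)(0.64⁴)/(8·8.3³·5) = 0.56776 N/mm
Parallel: k_eq = 0.56776 + 62 = 62.568 N/mm
δ = F/k_eq = 1220/62.568 = 19.499 mm

19.5 mm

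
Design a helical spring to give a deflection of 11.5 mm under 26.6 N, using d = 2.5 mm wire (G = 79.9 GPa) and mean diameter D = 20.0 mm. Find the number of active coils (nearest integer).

21

Required rate k = F/δ = 26.6/11.5 = 2.313 N/mm
N_a = Gd⁴/(8D³k) = (79.9×10³ × 2.5⁴)/(8 × 20.0³ × 2.313)
    = 3.12109e+06 / 148035 = 21.08 → 21 coils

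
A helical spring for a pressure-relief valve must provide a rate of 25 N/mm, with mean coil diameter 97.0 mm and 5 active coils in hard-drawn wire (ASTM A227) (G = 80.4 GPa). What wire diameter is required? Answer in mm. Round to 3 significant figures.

10.3 mm

d = (8D³N_a·k / G)^(1/4) = (8·97.0³·5·25 / (80.4×10³))^0.25
  = (11352)^0.25 = 10.3220 mm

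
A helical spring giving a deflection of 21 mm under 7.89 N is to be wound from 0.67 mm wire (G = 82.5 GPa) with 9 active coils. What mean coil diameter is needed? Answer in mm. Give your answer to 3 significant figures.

Required rate k = F/δ = 7.89/21 = 0.37571 N/mm
D = (Gd⁴/(8N_a·k))^(1/3) = (82.5×10³·0.67⁴/(8·9·0.37571))^(1/3)
  = (614.558)^(1/3) = 8.5020 mm

8.50 mm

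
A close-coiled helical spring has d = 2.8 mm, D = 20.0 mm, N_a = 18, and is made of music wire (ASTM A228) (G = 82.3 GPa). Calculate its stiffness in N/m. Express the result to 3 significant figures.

k = Gd⁴/(8D³N_a) = (82.3×10³ × 2.8⁴) / (8 × 20.0³ × 18)
  = 5.05862e+06 / 1.152e+06 = 4.3912 N/mm = 4391.2 N/m

4390 N/m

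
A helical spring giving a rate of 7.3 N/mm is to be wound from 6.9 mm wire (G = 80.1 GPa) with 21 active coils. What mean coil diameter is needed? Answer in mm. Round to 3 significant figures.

52.9 mm

D = (Gd⁴/(8N_a·k))^(1/3) = (80.1×10³·6.9⁴/(8·21·7.3))^(1/3)
  = (148046)^(1/3) = 52.9012 mm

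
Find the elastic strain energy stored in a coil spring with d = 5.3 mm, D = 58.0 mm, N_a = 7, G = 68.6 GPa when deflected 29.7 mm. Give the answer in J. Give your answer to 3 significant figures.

k = Gd⁴/(8D³N_a) = (68.6×10³)(5.3⁴)/(8·58.0³·7) = 4.954 N/mm
U = ½kδ² = 0.5 × 4.954 × 29.7² = 2184.9 N·mm = 2.1849 J

2.18 J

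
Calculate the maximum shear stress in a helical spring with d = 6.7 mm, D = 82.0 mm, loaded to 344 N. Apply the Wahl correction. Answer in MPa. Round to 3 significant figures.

267 MPa

Spring index C = D/d = 82.0/6.7 = 12.2388
K_W = (4C−1)/(4C−4) + 0.615/C = 47.955/44.955 + 0.0503 = 1.1170
τ₀ = 8FD/(πd³) = 8·344·82.0/(π·6.7³) = 225664/944.87 = 238.83 MPa
τ_max = K·τ₀ = 1.1170 × 238.83 = 266.77 MPa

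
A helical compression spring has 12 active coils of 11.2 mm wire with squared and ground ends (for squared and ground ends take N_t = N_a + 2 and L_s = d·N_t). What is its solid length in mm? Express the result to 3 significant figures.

157 mm

squared and ground ends: N_t = N_a + 2 = 12 + 2 = 14
L_s = d·N_t = 11.2 × 14 = 156.8 mm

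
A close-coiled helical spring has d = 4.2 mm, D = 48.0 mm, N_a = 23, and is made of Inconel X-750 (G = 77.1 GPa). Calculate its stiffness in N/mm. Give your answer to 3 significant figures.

1.18 N/mm

k = Gd⁴/(8D³N_a) = (77.1×10³ × 4.2⁴) / (8 × 48.0³ × 23)
  = 2.39912e+07 / 2.03489e+07 = 1.179 N/mm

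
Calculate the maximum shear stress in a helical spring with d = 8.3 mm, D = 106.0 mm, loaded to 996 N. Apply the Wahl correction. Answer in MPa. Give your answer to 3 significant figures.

Spring index C = D/d = 106.0/8.3 = 12.7711
K_W = (4C−1)/(4C−4) + 0.615/C = 50.084/47.084 + 0.0482 = 1.1119
τ₀ = 8FD/(πd³) = 8·996·106.0/(π·8.3³) = 844608/1796.3 = 470.19 MPa
τ_max = K·τ₀ = 1.1119 × 470.19 = 522.79 MPa

523 MPa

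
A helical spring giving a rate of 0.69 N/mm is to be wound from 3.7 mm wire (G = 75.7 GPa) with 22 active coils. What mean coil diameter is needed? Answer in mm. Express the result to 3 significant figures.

48.9 mm

D = (Gd⁴/(8N_a·k))^(1/3) = (75.7×10³·3.7⁴/(8·22·0.69))^(1/3)
  = (116826)^(1/3) = 48.8855 mm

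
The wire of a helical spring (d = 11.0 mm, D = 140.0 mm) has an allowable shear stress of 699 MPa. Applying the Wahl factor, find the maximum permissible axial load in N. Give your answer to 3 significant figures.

C = D/d = 140.0/11.0 = 12.7273
K_W = (4C−1)/(4C−4) + 0.615/C = 49.909/46.909 + 0.0483 = 1.1123
τ_max = K·8FD/(πd³) → F_max = τ_allow·πd³/(8DK)
F_max = 699·π·11.0³/(8·140.0·1.1123) = 2.9228e+06/1245.7 = 2346.3 N

2350 N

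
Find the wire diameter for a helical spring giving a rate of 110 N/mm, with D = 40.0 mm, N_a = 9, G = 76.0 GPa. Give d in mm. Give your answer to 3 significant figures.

d = (8D³N_a·k / G)^(1/4) = (8·40.0³·9·110 / (76.0×10³))^0.25
  = (6669.5)^0.25 = 9.0370 mm

9.04 mm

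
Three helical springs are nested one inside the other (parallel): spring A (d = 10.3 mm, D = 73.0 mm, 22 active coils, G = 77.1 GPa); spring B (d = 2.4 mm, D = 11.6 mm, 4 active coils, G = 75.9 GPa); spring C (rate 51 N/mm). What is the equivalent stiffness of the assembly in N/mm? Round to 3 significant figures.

114 N/mm

k_A = Gd⁴/(8D³N_a) = (77.1×10³)(10.3⁴)/(8·73.0³·22) = 12.674 N/mm
k_B = Gd⁴/(8D³N_a) = (75.9×10³)(2.4⁴)/(8·11.6³·4) = 50.415 N/mm
Parallel: k_eq = 12.674 + 50.415 + 51 = 114.09 N/mm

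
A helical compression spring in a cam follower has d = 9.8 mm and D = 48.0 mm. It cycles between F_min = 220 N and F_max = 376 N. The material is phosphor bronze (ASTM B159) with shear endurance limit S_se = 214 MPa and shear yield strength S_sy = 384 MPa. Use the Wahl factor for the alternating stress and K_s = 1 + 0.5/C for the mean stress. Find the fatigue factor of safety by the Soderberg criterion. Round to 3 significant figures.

C = D/d = 48.0/9.8 = 4.8980; K_W = (4C−1)/(4C−4)+0.615/C = 1.3180; K_s = 1+0.5/C = 1.1021
F_a = (F_max−F_min)/2 = 78 N; F_m = (F_max+F_min)/2 = 298 N
τ_a = K_W·8F_aD/(πd³) = 1.3180 × 10.13 = 13.351 MPa
τ_m = K_s·8F_mD/(πd³) = 1.1021 × 38.701 = 42.651 MPa
Soderberg: 1/n_f = τ_a/S_se + τ_m/S_sy = 13.351/214 + 42.651/384 = 0.06239 + 0.11107 = 0.17346
n_f = 1/0.17346 = 5.765

5.77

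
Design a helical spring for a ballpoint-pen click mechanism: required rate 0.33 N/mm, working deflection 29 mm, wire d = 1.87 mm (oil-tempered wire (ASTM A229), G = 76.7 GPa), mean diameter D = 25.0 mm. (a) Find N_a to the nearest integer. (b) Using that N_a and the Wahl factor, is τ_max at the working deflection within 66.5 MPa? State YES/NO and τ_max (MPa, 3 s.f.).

(a) 23 coils; (b) NO, τ_max = 102 MPa

N_a = Gd⁴/(8D³k) = (76.7×10³)(1.87⁴)/(8·25.0³·0.33) = 22.74 → N_a = 23
Actual rate k = Gd⁴/(8D³·23) = 0.32623 N/mm
Working load F = kδ = 0.32623·29 = 9.4607 N
C = 25.0/1.87 = 13.3690; K_W = (4C−1)/(4C−4)+0.615/C = 1.1066
τ_max = K_W·8FD/(πd³) = 1.1066·92.104 = 101.93 MPa
τ_max > 66.5 MPa → exceeds allowable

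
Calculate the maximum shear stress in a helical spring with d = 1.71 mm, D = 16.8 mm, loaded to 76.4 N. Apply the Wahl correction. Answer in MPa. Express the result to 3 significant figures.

Spring index C = D/d = 16.8/1.71 = 9.8246
K_W = (4C−1)/(4C−4) + 0.615/C = 38.298/35.298 + 0.0626 = 1.1476
τ₀ = 8FD/(πd³) = 8·76.4·16.8/(π·1.71³) = 10268.2/15.709 = 653.66 MPa
τ_max = K·τ₀ = 1.1476 × 653.66 = 750.14 MPa

750 MPa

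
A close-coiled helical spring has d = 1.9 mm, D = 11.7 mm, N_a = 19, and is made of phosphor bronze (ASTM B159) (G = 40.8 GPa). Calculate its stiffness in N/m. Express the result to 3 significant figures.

2180 N/m

k = Gd⁴/(8D³N_a) = (40.8×10³ × 1.9⁴) / (8 × 11.7³ × 19)
  = 531710 / 243445 = 2.1841 N/mm = 2184.1 N/m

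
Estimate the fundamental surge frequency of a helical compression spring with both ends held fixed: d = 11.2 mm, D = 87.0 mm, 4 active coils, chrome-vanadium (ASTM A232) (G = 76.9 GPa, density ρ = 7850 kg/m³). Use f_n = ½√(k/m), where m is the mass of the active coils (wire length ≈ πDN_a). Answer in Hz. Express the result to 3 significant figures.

130 Hz

k = Gd⁴/(8D³N_a) = (76.9×10³)(11.2⁴)/(8·87.0³·4) = 57.424 N/mm = 57424 N/m
Wire length L = πDN_a = π·87.0·4 = 1093.3 mm
m = ρ·(πd²/4)·L = 7850 × 98.52×10⁻⁶ m² × 1.0933 m = 0.84552 kg
f_n = ½√(k/m) = 0.5·√(57424/0.84552) = 0.5·√(67915) = 130.3 Hz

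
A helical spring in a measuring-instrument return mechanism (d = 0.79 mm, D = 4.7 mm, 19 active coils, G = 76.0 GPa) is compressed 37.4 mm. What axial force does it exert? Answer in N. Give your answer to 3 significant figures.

70.2 N

k = Gd⁴/(8D³N_a) = (76.0×10³)(0.79⁴)/(8·4.7³·19) = 1.8758 N/mm
F = k·δ = 1.8758 × 37.4 = 70.155 N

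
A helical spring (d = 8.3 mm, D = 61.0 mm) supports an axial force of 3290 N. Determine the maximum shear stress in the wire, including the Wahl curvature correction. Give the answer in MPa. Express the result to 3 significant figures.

Spring index C = D/d = 61.0/8.3 = 7.3494
K_W = (4C−1)/(4C−4) + 0.615/C = 28.398/25.398 + 0.0837 = 1.2018
τ₀ = 8FD/(πd³) = 8·3290·61.0/(π·8.3³) = 1.60552e+06/1796.3 = 893.78 MPa
τ_max = K·τ₀ = 1.2018 × 893.78 = 1074.1 MPa

1070 MPa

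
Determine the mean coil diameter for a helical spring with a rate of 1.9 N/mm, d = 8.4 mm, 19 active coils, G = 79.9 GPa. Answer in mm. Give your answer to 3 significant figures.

111 mm

D = (Gd⁴/(8N_a·k))^(1/3) = (79.9×10³·8.4⁴/(8·19·1.9))^(1/3)
  = (1.37742e+06)^(1/3) = 111.2642 mm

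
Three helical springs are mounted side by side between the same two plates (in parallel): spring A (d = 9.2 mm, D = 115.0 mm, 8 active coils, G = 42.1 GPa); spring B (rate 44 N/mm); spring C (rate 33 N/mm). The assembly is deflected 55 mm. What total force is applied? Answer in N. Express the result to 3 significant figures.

k_A = Gd⁴/(8D³N_a) = (42.1×10³)(9.2⁴)/(8·115.0³·8) = 3.0986 N/mm
Parallel: k_eq = 3.0986 + 44 + 33 = 80.099 N/mm
F = k_eq·δ = 80.099·55 = 4405.4 N

4410 N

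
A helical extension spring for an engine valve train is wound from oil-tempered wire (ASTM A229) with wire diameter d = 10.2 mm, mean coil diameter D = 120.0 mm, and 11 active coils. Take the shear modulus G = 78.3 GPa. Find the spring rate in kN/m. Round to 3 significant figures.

5.57 kN/m

k = Gd⁴/(8D³N_a) = (78.3×10³ × 10.2⁴) / (8 × 120.0³ × 11)
  = 8.47544e+08 / 1.52064e+08 = 5.5736 N/mm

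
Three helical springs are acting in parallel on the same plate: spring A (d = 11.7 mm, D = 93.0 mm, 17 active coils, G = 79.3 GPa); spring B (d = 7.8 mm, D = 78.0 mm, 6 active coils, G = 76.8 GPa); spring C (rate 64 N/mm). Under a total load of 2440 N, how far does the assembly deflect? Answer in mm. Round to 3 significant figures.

27.1 mm

k_A = Gd⁴/(8D³N_a) = (79.3×10³)(11.7⁴)/(8·93.0³·17) = 13.584 N/mm
k_B = Gd⁴/(8D³N_a) = (76.8×10³)(7.8⁴)/(8·78.0³·6) = 12.48 N/mm
Parallel: k_eq = 13.584 + 12.48 + 64 = 90.064 N/mm
δ = F/k_eq = 2440/90.064 = 27.092 mm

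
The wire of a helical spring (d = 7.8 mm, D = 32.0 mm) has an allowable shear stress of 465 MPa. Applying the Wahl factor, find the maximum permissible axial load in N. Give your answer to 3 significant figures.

1950 N

C = D/d = 32.0/7.8 = 4.1026
K_W = (4C−1)/(4C−4) + 0.615/C = 15.410/12.410 + 0.1499 = 1.3916
τ_max = K·8FD/(πd³) → F_max = τ_allow·πd³/(8DK)
F_max = 465·π·7.8³/(8·32.0·1.3916) = 6.9324e+05/356.26 = 1945.9 N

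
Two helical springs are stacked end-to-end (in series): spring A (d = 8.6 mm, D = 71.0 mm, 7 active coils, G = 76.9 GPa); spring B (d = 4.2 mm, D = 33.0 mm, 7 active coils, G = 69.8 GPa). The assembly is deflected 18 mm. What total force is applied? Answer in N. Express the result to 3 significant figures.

128 N

k_A = Gd⁴/(8D³N_a) = (76.9×10³)(8.6⁴)/(8·71.0³·7) = 20.987 N/mm
k_B = Gd⁴/(8D³N_a) = (69.8×10³)(4.2⁴)/(8·33.0³·7) = 10.793 N/mm
Series: 1/k_eq = 1/20.987 + 1/10.793 = 0.1403; k_eq = 7.1274 N/mm
F = k_eq·δ = 7.1274·18 = 128.29 N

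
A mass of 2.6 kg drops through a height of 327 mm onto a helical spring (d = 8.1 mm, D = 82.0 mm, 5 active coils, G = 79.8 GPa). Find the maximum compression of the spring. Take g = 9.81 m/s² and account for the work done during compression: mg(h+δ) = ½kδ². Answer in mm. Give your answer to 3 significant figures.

k = Gd⁴/(8D³N_a) = (79.8×10³)(8.1⁴)/(8·82.0³·5) = 15.575 N/mm
W = mg = 2.6 × 9.81 = 25.506 N
½kδ² − Wδ − Wh = 0 → δ = (W + √(W² + 2kWh))/k
δ = (25.506 + √(650.56 + 259813))/15.575 = (25.506 + 510.36)/15.575 = 34.404 mm

34.4 mm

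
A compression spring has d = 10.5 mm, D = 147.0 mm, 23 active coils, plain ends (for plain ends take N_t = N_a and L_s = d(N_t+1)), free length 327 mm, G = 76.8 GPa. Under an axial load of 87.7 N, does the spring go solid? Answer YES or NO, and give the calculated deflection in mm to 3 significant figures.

k = Gd⁴/(8D³N_a) = (76.8×10³)(10.5⁴)/(8·147.0³·23) = 1.5972 N/mm
N_t = 23; L_s = 10.5·24 = 252 mm; δ_solid = L₀ − L_s = 327 − 252 = 75 mm
δ = F/k = 87.7/1.5972 = 54.91 mm
δ < δ_solid → spring does not go solid

NO, δ = 54.9 mm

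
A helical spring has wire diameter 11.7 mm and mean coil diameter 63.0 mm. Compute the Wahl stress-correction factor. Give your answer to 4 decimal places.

1.2853

C = D/d = 63.0/11.7 = 5.3846
K_W = (4C−1)/(4C−4) + 0.615/C = 20.538/17.538 + 0.1142 = 1.2853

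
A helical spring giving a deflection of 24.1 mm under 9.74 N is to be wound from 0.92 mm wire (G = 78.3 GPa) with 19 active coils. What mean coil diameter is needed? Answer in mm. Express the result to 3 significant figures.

9.70 mm

Required rate k = F/δ = 9.74/24.1 = 0.40415 N/mm
D = (Gd⁴/(8N_a·k))^(1/3) = (78.3×10³·0.92⁴/(8·19·0.40415))^(1/3)
  = (913.119)^(1/3) = 9.7016 mm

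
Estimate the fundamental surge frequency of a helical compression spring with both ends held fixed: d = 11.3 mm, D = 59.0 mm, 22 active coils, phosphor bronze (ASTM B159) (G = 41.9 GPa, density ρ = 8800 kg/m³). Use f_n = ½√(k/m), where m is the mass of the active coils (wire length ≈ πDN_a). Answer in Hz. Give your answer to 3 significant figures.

36.2 Hz

k = Gd⁴/(8D³N_a) = (41.9×10³)(11.3⁴)/(8·59.0³·22) = 18.9 N/mm = 18900 N/m
Wire length L = πDN_a = π·59.0·22 = 4077.8 mm
m = ρ·(πd²/4)·L = 8800 × 100.29×10⁻⁶ m² × 4.0778 m = 3.5988 kg
f_n = ½√(k/m) = 0.5·√(18900/3.5988) = 0.5·√(5251.8) = 36.235 Hz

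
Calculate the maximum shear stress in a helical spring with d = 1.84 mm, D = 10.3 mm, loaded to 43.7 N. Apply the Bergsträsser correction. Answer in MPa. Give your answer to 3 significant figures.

231 MPa

Spring index C = D/d = 10.3/1.84 = 5.5978
K_B = (4C+2)/(4C−3) = 24.391/19.391 = 1.2578
τ₀ = 8FD/(πd³) = 8·43.7·10.3/(π·1.84³) = 3600.88/19.571 = 183.99 MPa
τ_max = K·τ₀ = 1.2578 × 183.99 = 231.44 MPa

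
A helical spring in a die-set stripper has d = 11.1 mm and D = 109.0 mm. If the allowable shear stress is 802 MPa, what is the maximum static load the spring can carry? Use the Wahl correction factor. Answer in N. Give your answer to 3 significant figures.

C = D/d = 109.0/11.1 = 9.8198
K_W = (4C−1)/(4C−4) + 0.615/C = 38.279/35.279 + 0.0626 = 1.1477
τ_max = K·8FD/(πd³) → F_max = τ_allow·πd³/(8DK)
F_max = 802·π·11.1³/(8·109.0·1.1477) = 3.4458e+06/1000.8 = 3443.2 N

3440 N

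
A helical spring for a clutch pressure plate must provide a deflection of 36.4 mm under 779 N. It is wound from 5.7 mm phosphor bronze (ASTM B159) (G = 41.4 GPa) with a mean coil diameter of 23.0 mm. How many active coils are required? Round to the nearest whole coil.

Required rate k = F/δ = 779/36.4 = 21.401 N/mm
N_a = Gd⁴/(8D³k) = (41.4×10³ × 5.7⁴)/(8 × 23.0³ × 21.401)
    = 4.37018e+07 / 2.0831e+06 = 20.98 → 21 coils

21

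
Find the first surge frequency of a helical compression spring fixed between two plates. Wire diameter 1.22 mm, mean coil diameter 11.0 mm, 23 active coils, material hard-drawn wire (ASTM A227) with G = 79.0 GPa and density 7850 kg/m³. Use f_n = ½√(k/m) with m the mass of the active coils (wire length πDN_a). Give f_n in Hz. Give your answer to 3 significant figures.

k = Gd⁴/(8D³N_a) = (79.0×10³)(1.22⁴)/(8·11.0³·23) = 0.71461 N/mm = 714.61 N/m
Wire length L = πDN_a = π·11.0·23 = 794.82 mm
m = ρ·(πd²/4)·L = 7850 × 1.169×10⁻⁶ m² × 0.79482 m = 0.0072937 kg
f_n = ½√(k/m) = 0.5·√(714.61/0.0072937) = 0.5·√(97976) = 156.51 Hz

157 Hz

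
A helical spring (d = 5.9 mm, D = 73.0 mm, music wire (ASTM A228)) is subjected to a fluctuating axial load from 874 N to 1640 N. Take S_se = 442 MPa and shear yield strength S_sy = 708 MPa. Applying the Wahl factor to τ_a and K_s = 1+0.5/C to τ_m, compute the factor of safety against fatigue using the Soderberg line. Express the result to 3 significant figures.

0.393

C = D/d = 73.0/5.9 = 12.3729; K_W = (4C−1)/(4C−4)+0.615/C = 1.1157; K_s = 1+0.5/C = 1.0404
F_a = (F_max−F_min)/2 = 383 N; F_m = (F_max+F_min)/2 = 1257 N
τ_a = K_W·8F_aD/(πd³) = 1.1157 × 346.66 = 386.75 MPa
τ_m = K_s·8F_mD/(πd³) = 1.0404 × 1137.7 = 1183.7 MPa
Soderberg: 1/n_f = τ_a/S_se + τ_m/S_sy = 386.75/442 + 1183.7/708 = 0.87501 + 1.67191 = 2.5469
n_f = 1/2.5469 = 0.3926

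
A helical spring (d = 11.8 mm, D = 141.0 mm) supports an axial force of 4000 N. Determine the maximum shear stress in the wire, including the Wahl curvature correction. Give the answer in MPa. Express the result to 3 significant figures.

Spring index C = D/d = 141.0/11.8 = 11.9492
K_W = (4C−1)/(4C−4) + 0.615/C = 46.797/43.797 + 0.0515 = 1.1200
τ₀ = 8FD/(πd³) = 8·4000·141.0/(π·11.8³) = 4.512e+06/5161.7 = 874.12 MPa
τ_max = K·τ₀ = 1.1200 × 874.12 = 978.99 MPa

979 MPa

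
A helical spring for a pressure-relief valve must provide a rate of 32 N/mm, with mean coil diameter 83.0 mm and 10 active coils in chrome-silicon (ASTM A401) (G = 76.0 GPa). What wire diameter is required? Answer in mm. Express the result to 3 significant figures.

d = (8D³N_a·k / G)^(1/4) = (8·83.0³·10·32 / (76.0×10³))^0.25
  = (19260)^0.25 = 11.7805 mm

11.8 mm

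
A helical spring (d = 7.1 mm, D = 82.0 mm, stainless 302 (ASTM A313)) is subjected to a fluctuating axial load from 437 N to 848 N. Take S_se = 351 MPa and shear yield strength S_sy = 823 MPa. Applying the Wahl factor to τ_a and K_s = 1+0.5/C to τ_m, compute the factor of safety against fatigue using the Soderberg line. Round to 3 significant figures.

C = D/d = 82.0/7.1 = 11.5493; K_W = (4C−1)/(4C−4)+0.615/C = 1.1243; K_s = 1+0.5/C = 1.0433
F_a = (F_max−F_min)/2 = 205.5 N; F_m = (F_max+F_min)/2 = 642.5 N
τ_a = K_W·8F_aD/(πd³) = 1.1243 × 119.89 = 134.8 MPa
τ_m = K_s·8F_mD/(πd³) = 1.0433 × 374.85 = 391.07 MPa
Soderberg: 1/n_f = τ_a/S_se + τ_m/S_sy = 134.8/351 + 391.07/823 = 0.38405 + 0.47518 = 0.85923
n_f = 1/0.85923 = 1.164

1.16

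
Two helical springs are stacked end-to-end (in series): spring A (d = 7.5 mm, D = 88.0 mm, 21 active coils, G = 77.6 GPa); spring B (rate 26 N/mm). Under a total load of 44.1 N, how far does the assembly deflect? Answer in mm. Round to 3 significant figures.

22.3 mm

k_A = Gd⁴/(8D³N_a) = (77.6×10³)(7.5⁴)/(8·88.0³·21) = 2.1446 N/mm
Series: 1/k_eq = 1/2.1446 + 1/26 = 0.50475; k_eq = 1.9812 N/mm
δ = F/k_eq = 44.1/1.9812 = 22.259 mm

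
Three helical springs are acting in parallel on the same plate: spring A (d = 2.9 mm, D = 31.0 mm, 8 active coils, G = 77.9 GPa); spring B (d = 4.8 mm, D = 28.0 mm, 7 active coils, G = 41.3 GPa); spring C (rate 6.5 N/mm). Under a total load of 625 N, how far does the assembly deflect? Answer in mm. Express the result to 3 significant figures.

k_A = Gd⁴/(8D³N_a) = (77.9×10³)(2.9⁴)/(8·31.0³·8) = 2.8898 N/mm
k_B = Gd⁴/(8D³N_a) = (41.3×10³)(4.8⁴)/(8·28.0³·7) = 17.834 N/mm
Parallel: k_eq = 2.8898 + 17.834 + 6.5 = 27.224 N/mm
δ = F/k_eq = 625/27.224 = 22.958 mm

23.0 mm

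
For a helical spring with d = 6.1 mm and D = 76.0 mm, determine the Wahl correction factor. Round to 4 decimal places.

C = D/d = 76.0/6.1 = 12.4590
K_W = (4C−1)/(4C−4) + 0.615/C = 48.836/45.836 + 0.0494 = 1.1148

1.1148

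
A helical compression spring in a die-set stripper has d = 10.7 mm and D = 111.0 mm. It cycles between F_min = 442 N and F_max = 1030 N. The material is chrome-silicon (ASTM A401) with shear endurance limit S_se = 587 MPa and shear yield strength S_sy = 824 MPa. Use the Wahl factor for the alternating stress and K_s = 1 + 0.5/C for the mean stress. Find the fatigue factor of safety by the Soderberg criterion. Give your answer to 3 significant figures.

C = D/d = 111.0/10.7 = 10.3738; K_W = (4C−1)/(4C−4)+0.615/C = 1.1393; K_s = 1+0.5/C = 1.0482
F_a = (F_max−F_min)/2 = 294 N; F_m = (F_max+F_min)/2 = 736 N
τ_a = K_W·8F_aD/(πd³) = 1.1393 × 67.836 = 77.285 MPa
τ_m = K_s·8F_mD/(πd³) = 1.0482 × 169.82 = 178.01 MPa
Soderberg: 1/n_f = τ_a/S_se + τ_m/S_sy = 77.285/587 + 178.01/824 = 0.13166 + 0.21603 = 0.34769
n_f = 1/0.34769 = 2.876

2.88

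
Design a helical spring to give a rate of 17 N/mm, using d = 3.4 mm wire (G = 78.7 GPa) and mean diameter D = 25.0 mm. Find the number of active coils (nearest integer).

5

N_a = Gd⁴/(8D³k) = (78.7×10³ × 3.4⁴)/(8 × 25.0³ × 17)
    = 1.0517e+07 / 2.125e+06 = 4.949 → 5 coils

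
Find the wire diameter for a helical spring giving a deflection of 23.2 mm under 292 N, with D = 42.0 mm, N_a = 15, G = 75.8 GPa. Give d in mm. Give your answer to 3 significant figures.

Required rate k = F/δ = 292/23.2 = 12.586 N/mm
d = (8D³N_a·k / G)^(1/4) = (8·42.0³·15·12.586 / (75.8×10³))^0.25
  = (1476.2)^0.25 = 6.1985 mm

6.20 mm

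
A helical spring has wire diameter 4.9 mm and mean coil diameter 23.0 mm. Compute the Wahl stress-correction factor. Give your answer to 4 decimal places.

1.3341

C = D/d = 23.0/4.9 = 4.6939
K_W = (4C−1)/(4C−4) + 0.615/C = 17.776/14.776 + 0.1310 = 1.3341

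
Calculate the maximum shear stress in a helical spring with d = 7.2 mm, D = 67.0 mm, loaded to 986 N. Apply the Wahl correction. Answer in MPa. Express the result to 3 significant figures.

521 MPa

Spring index C = D/d = 67.0/7.2 = 9.3056
K_W = (4C−1)/(4C−4) + 0.615/C = 36.222/33.222 + 0.0661 = 1.1564
τ₀ = 8FD/(πd³) = 8·986·67.0/(π·7.2³) = 528496/1172.6 = 450.71 MPa
τ_max = K·τ₀ = 1.1564 × 450.71 = 521.19 MPa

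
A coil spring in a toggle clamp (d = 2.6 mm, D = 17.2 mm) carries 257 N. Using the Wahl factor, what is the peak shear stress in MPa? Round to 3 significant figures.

786 MPa

Spring index C = D/d = 17.2/2.6 = 6.6154
K_W = (4C−1)/(4C−4) + 0.615/C = 25.462/22.462 + 0.0930 = 1.2265
τ₀ = 8FD/(πd³) = 8·257·17.2/(π·2.6³) = 35363.2/55.217 = 640.44 MPa
τ_max = K·τ₀ = 1.2265 × 640.44 = 785.52 MPa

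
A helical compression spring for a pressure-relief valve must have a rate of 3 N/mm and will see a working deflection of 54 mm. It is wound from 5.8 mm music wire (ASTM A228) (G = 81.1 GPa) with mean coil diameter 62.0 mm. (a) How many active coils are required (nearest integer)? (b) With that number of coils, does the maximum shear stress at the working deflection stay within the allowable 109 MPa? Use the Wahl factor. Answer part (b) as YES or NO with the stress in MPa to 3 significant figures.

N_a = Gd⁴/(8D³k) = (81.1×10³)(5.8⁴)/(8·62.0³·3) = 16.05 → N_a = 16
Actual rate k = Gd⁴/(8D³·16) = 3.0085 N/mm
Working load F = kδ = 3.0085·54 = 162.46 N
C = 62.0/5.8 = 10.6897; K_W = (4C−1)/(4C−4)+0.615/C = 1.1349
τ_max = K_W·8FD/(πd³) = 1.1349·131.46 = 149.2 MPa
τ_max > 109 MPa → exceeds allowable

(a) 16 coils; (b) NO, τ_max = 149 MPa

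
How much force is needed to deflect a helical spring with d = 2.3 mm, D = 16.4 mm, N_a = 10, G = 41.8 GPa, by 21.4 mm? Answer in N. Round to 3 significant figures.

70.9 N

k = Gd⁴/(8D³N_a) = (41.8×10³)(2.3⁴)/(8·16.4³·10) = 3.3149 N/mm
F = k·δ = 3.3149 × 21.4 = 70.938 N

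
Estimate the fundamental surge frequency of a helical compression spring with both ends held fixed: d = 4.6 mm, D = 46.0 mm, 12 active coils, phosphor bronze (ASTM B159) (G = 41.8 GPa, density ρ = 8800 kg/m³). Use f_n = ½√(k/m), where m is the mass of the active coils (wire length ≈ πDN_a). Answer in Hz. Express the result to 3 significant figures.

k = Gd⁴/(8D³N_a) = (41.8×10³)(4.6⁴)/(8·46.0³·12) = 2.0029 N/mm = 2002.9 N/m
Wire length L = πDN_a = π·46.0·12 = 1734.2 mm
m = ρ·(πd²/4)·L = 8800 × 16.619×10⁻⁶ m² × 1.7342 m = 0.25362 kg
f_n = ½√(k/m) = 0.5·√(2002.9/0.25362) = 0.5·√(7897.4) = 44.434 Hz

44.4 Hz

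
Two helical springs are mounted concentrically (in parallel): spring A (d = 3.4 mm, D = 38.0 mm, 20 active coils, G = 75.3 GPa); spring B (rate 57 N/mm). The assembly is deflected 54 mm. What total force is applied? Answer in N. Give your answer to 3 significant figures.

3140 N

k_A = Gd⁴/(8D³N_a) = (75.3×10³)(3.4⁴)/(8·38.0³·20) = 1.1461 N/mm
Parallel: k_eq = 1.1461 + 57 = 58.146 N/mm
F = k_eq·δ = 58.146·54 = 3139.9 N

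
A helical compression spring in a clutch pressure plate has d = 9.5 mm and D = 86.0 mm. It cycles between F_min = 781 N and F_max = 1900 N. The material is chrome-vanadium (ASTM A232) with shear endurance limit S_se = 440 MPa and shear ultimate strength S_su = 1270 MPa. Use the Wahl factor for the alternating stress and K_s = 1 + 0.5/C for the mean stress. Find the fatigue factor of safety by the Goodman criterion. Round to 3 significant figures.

1.51

C = D/d = 86.0/9.5 = 9.0526; K_W = (4C−1)/(4C−4)+0.615/C = 1.1611; K_s = 1+0.5/C = 1.0552
F_a = (F_max−F_min)/2 = 559.5 N; F_m = (F_max+F_min)/2 = 1340.5 N
τ_a = K_W·8F_aD/(πd³) = 1.1611 × 142.91 = 165.93 MPa
τ_m = K_s·8F_mD/(πd³) = 1.0552 × 342.4 = 361.31 MPa
Goodman: 1/n_f = τ_a/S_se + τ_m/S_su = 165.93/440 + 361.31/1270 = 0.37712 + 0.28450 = 0.66161
n_f = 1/0.66161 = 1.511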